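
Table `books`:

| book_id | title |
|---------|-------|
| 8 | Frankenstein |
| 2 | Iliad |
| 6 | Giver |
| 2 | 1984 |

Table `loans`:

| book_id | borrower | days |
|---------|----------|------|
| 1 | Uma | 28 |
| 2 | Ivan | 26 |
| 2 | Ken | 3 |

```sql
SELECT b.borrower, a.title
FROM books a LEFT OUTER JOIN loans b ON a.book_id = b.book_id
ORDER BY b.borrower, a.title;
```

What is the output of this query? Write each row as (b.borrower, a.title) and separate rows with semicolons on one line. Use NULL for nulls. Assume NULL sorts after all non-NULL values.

(Ivan, 1984); (Ivan, Iliad); (Ken, 1984); (Ken, Iliad); (NULL, Frankenstein); (NULL, Giver)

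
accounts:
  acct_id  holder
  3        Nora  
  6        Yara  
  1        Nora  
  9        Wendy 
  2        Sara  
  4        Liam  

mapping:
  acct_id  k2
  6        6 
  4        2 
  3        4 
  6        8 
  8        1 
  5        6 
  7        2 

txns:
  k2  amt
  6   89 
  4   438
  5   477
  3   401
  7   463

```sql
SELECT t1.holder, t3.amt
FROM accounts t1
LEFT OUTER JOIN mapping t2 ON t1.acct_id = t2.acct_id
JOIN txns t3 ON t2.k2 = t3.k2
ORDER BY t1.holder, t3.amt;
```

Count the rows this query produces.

Step 1 — t1 LEFT JOIN t2 on acct_id → 7 row(s).
Then INNER JOIN `txns t3` on k2: keep only rows whose t2.k2 appears in t3.
Result: 2 row(s).

2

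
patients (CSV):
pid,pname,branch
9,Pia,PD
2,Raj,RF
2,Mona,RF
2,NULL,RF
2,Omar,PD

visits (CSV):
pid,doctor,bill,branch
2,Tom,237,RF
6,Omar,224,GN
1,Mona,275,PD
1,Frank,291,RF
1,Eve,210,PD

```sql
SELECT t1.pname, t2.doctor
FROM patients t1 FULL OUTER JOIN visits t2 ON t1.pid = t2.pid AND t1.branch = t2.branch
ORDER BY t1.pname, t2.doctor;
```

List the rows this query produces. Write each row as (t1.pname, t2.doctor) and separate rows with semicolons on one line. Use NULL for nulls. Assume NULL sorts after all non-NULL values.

FULL OUTER JOIN keeps every row from both sides; unmatched rows get NULL for the other side's columns.
Matching on t1.pid = t2.pid AND t1.branch = t2.branch.
Matched pairs: 3; unmatched t1 rows kept: 2; unmatched t2 rows kept: 4.

(Mona, Tom); (Omar, NULL); (Pia, NULL); (Raj, Tom); (NULL, Eve); (NULL, Frank); (NULL, Mona); (NULL, Omar); (NULL, Tom)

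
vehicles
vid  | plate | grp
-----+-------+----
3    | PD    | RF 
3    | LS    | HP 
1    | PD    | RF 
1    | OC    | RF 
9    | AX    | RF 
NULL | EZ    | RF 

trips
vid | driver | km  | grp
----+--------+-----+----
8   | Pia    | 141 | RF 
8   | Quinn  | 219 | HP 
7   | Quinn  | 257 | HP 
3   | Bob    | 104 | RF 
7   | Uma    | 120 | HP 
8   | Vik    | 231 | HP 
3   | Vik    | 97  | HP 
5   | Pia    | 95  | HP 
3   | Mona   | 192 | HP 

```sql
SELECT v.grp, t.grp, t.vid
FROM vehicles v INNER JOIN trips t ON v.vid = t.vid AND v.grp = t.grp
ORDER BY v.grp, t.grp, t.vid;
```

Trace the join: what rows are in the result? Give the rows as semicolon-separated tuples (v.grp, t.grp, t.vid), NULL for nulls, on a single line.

INNER JOIN keeps only pairs where the ON condition holds.
Matching on v.vid = t.vid AND v.grp = t.grp. A NULL in a compared column never satisfies the condition.
- v (vid=3, grp=RF) pairs with 1 row(s) of t.
- v (vid=3, grp=HP) pairs with 2 row(s) of t.
- v (vid=1, grp=RF) has no partner → excluded.
- v (vid=1, grp=RF) has no partner → excluded.
- v (vid=9, grp=RF) has no partner → excluded.
- v (vid=NULL, grp=RF) has no partner → excluded.
After projecting and ordering:
v.grp | t.grp | t.vid
HP | HP | 3
HP | HP | 3
RF | RF | 3

(HP, HP, 3); (HP, HP, 3); (RF, RF, 3)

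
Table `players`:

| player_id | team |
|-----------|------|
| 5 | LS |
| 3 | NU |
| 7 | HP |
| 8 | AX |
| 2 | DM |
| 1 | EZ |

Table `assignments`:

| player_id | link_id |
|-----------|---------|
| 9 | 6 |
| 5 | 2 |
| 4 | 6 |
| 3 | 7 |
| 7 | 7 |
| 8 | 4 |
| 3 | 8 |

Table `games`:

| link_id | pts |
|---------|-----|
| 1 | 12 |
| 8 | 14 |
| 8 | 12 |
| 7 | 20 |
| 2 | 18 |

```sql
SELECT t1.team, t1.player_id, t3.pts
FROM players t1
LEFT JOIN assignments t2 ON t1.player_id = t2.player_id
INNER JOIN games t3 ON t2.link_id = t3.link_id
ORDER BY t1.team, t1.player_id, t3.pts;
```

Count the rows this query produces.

5

Joins associate left-to-right: players LEFT JOIN assignments on player_id gives 7 intermediate row(s).
Then INNER JOIN `games t3` on link_id: keep only rows whose t2.link_id appears in t3.
Result: 5 row(s).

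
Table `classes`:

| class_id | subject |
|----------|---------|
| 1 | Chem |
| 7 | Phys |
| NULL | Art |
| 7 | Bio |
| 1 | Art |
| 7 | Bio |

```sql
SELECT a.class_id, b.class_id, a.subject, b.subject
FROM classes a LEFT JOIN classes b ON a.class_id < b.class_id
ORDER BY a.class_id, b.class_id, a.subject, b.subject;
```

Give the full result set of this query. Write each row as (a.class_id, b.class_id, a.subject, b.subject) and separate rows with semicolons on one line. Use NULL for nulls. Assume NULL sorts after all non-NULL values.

(1, 7, Art, Bio); (1, 7, Art, Bio); (1, 7, Art, Phys); (1, 7, Chem, Bio); (1, 7, Chem, Bio); (1, 7, Chem, Phys); (7, NULL, Bio, NULL); (7, NULL, Bio, NULL); (7, NULL, Phys, NULL); (NULL, NULL, Art, NULL)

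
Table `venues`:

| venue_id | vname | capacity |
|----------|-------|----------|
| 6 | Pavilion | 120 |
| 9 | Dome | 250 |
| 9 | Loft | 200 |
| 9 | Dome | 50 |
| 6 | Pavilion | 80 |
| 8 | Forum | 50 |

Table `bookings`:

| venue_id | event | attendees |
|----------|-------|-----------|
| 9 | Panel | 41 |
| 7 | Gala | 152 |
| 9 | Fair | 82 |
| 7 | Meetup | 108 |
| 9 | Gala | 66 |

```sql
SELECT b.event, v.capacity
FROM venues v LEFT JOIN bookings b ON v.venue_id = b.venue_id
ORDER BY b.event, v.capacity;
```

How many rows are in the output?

LEFT JOIN keeps every row from `venues`; unmatched rows get NULL for `bookings`'s columns.
Matching on v.venue_id = b.venue_id.
- venue_id=6: no b row matches, row kept with b columns NULL.
- venue_id=9: 3 matching b row(s), so 3 row(s) emitted.
- venue_id=9: 3 matching b row(s), so 3 row(s) emitted.
- venue_id=9: 3 matching b row(s), so 3 row(s) emitted.
- venue_id=6: no b row matches, row kept with b columns NULL.
- venue_id=8: no b row matches, row kept with b columns NULL.
Total: 9 matched + 3 padded = 12 rows.

12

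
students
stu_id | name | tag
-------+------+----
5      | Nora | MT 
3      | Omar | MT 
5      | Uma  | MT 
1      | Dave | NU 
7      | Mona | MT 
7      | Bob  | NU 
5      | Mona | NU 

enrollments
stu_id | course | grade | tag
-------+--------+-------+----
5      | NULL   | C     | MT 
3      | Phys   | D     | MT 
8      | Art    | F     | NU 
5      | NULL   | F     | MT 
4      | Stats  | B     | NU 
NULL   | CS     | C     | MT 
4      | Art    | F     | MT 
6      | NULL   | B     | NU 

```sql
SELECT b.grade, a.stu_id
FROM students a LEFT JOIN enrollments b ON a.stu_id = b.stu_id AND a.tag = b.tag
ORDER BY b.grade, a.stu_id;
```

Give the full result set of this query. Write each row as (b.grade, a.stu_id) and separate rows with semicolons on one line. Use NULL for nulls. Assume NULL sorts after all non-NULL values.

(C, 5); (C, 5); (D, 3); (F, 5); (F, 5); (NULL, 1); (NULL, 5); (NULL, 7); (NULL, 7)

LEFT JOIN keeps every row from `students`; unmatched rows get NULL for `enrollments`'s columns.
Matching on a.stu_id = b.stu_id AND a.tag = b.tag. A NULL in a compared column never satisfies the condition.
Matched pairs: 5; unmatched a rows kept: 4.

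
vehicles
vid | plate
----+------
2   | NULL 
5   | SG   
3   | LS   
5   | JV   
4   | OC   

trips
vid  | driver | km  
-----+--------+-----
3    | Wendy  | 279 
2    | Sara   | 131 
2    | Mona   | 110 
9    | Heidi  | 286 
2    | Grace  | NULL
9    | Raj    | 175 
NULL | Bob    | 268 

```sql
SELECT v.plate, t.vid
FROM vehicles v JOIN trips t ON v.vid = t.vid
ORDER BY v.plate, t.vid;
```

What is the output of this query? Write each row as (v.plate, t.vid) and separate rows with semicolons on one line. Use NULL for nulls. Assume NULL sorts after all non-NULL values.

INNER JOIN keeps only pairs where the ON condition holds.
Matching on v.vid = t.vid. A NULL in a compared column never satisfies the condition.
- v[0] vid=2 → 3 match(es) in t → 3 row(s).
- v[1] vid=5 → no match; dropped.
- v[2] vid=3 → 1 match(es) in t → 1 row(s).
- v[3] vid=5 → no match; dropped.
- v[4] vid=4 → no match; dropped.
After projecting and ordering:
v.plate | t.vid
LS | 3
NULL | 2
NULL | 2
NULL | 2

(LS, 3); (NULL, 2); (NULL, 2); (NULL, 2)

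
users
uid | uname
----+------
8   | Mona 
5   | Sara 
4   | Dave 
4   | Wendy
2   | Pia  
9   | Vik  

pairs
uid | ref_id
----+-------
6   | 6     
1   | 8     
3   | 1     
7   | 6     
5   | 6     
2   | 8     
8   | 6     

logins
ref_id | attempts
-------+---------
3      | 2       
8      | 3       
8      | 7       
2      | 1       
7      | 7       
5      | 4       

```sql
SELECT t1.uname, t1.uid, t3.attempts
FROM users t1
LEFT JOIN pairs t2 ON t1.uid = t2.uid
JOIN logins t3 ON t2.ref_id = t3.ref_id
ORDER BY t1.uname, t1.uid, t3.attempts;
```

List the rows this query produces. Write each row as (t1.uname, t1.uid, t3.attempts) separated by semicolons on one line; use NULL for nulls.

Joins associate left-to-right: users LEFT JOIN pairs on uid gives 6 intermediate row(s).
Then INNER JOIN `logins t3` on ref_id: keep only rows whose t2.ref_id appears in t3.

(Pia, 2, 3); (Pia, 2, 7)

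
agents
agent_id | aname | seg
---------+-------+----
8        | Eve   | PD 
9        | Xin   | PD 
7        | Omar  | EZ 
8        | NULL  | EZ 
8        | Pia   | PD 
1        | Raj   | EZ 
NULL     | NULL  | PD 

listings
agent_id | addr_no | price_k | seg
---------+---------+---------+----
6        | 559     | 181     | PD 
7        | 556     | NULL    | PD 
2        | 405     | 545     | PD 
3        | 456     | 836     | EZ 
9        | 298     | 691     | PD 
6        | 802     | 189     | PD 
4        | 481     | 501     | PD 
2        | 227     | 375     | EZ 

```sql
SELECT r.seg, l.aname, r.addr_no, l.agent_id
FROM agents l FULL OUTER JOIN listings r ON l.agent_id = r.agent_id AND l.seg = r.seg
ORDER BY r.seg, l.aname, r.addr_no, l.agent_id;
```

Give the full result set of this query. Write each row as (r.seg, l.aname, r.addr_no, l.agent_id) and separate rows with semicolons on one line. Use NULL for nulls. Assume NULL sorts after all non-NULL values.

FULL OUTER JOIN keeps every row from both sides; unmatched rows get NULL for the other side's columns.
Matching on l.agent_id = r.agent_id AND l.seg = r.seg. A NULL in a compared column never satisfies the condition.
Matched pairs: 1; unmatched l rows kept: 6; unmatched r rows kept: 7.

(EZ, NULL, 227, NULL); (EZ, NULL, 456, NULL); (PD, Xin, 298, 9); (PD, NULL, 405, NULL); (PD, NULL, 481, NULL); (PD, NULL, 556, NULL); (PD, NULL, 559, NULL); (PD, NULL, 802, NULL); (NULL, Eve, NULL, 8); (NULL, Omar, NULL, 7); (NULL, Pia, NULL, 8); (NULL, Raj, NULL, 1); (NULL, NULL, NULL, 8); (NULL, NULL, NULL, NULL)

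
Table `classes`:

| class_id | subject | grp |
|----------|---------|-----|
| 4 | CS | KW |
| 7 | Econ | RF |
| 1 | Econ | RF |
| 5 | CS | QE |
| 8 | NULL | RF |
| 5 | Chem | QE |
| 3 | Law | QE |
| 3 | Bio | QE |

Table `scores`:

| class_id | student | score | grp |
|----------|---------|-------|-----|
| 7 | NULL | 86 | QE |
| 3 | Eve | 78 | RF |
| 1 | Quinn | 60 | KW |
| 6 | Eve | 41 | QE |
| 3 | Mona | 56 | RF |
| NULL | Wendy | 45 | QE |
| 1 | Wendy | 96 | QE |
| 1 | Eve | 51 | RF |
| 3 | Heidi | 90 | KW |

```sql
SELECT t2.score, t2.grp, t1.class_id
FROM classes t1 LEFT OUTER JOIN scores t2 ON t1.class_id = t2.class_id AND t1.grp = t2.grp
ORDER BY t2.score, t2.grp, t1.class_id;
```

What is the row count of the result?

8

LEFT JOIN keeps every row from `classes`; unmatched rows get NULL for `scores`'s columns.
Matching on t1.class_id = t2.class_id AND t1.grp = t2.grp. A NULL in a compared column never satisfies the condition.
- class_id=4, grp=KW: no t2 row matches, row kept with t2 columns NULL.
- class_id=7, grp=RF: no t2 row matches, row kept with t2 columns NULL.
- class_id=1, grp=RF: 1 matching t2 row(s), so 1 row(s) emitted.
- class_id=5, grp=QE: no t2 row matches, row kept with t2 columns NULL.
- class_id=8, grp=RF: no t2 row matches, row kept with t2 columns NULL.
- class_id=5, grp=QE: no t2 row matches, row kept with t2 columns NULL.
- class_id=3, grp=QE: no t2 row matches, row kept with t2 columns NULL.
- class_id=3, grp=QE: no t2 row matches, row kept with t2 columns NULL.
Total: 1 matched + 7 padded = 8 rows.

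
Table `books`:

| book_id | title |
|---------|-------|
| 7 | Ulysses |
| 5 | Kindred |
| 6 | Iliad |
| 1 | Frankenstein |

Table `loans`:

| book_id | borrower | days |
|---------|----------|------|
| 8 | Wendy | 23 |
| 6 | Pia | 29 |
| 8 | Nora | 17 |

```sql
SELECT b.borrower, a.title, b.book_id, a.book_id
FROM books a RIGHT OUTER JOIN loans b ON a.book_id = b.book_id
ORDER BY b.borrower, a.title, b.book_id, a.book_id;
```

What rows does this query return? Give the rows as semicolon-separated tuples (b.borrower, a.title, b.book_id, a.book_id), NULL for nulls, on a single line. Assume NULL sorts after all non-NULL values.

(Nora, NULL, 8, NULL); (Pia, Iliad, 6, 6); (Wendy, NULL, 8, NULL)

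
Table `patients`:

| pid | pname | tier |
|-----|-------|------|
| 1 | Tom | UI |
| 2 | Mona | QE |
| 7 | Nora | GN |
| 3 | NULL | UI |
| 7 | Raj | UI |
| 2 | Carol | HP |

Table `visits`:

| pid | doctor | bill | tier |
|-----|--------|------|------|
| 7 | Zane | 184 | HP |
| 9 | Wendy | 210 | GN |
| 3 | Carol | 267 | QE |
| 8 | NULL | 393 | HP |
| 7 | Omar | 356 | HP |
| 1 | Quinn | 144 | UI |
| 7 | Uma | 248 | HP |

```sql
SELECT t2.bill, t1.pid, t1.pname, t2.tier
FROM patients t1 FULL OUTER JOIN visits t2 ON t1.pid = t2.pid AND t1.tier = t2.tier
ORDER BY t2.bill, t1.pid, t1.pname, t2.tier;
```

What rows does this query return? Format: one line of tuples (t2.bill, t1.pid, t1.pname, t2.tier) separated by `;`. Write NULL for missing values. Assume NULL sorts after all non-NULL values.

FULL OUTER JOIN keeps every row from both sides; unmatched rows get NULL for the other side's columns.
Matching on t1.pid = t2.pid AND t1.tier = t2.tier.
- t1 row (pid=1, tier=UI): matches 1 t2 row(s) → 1 output row(s).
- t1 row (pid=2, tier=QE): no match → kept, t2 columns NULL.
- t1 row (pid=7, tier=GN): no match → kept, t2 columns NULL.
- t1 row (pid=3, tier=UI): no match → kept, t2 columns NULL.
- t1 row (pid=7, tier=UI): no match → kept, t2 columns NULL.
- t1 row (pid=2, tier=HP): no match → kept, t2 columns NULL.
- plus 6 unmatched t2 row(s), each kept with NULL t1 columns.

(144, 1, Tom, UI); (184, NULL, NULL, HP); (210, NULL, NULL, GN); (248, NULL, NULL, HP); (267, NULL, NULL, QE); (356, NULL, NULL, HP); (393, NULL, NULL, HP); (NULL, 2, Carol, NULL); (NULL, 2, Mona, NULL); (NULL, 3, NULL, NULL); (NULL, 7, Nora, NULL); (NULL, 7, Raj, NULL)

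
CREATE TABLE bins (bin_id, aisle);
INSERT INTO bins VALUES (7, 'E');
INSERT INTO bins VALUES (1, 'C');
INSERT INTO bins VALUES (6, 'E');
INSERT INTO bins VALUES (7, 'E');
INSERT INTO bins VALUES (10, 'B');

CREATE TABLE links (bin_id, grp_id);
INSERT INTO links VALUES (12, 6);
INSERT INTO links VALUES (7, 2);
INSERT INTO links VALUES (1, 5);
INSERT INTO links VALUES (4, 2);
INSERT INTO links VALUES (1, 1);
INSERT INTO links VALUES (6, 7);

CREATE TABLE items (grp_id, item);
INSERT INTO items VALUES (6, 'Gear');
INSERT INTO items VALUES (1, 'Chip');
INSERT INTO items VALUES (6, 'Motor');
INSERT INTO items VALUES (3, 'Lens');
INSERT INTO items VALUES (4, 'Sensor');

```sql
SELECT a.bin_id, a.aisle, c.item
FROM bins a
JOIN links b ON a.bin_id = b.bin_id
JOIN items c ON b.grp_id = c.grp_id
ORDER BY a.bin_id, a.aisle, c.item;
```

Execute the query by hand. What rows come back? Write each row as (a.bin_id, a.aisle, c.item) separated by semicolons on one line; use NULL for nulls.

(1, C, Chip)

Step 1 — a INNER JOIN b on bin_id → 5 row(s).
Then INNER JOIN `items c` on grp_id: keep only rows whose b.grp_id appears in c.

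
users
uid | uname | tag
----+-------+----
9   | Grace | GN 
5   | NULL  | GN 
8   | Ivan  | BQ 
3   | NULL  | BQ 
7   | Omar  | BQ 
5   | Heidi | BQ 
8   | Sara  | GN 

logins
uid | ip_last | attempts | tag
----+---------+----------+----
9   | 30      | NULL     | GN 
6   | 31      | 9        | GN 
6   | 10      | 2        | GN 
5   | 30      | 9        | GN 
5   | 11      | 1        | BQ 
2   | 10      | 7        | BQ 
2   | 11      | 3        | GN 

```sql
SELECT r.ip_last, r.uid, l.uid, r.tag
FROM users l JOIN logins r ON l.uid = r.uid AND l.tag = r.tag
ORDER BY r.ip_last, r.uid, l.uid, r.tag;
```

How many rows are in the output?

3

INNER JOIN keeps only pairs where the ON condition holds.
Matching on l.uid = r.uid AND l.tag = r.tag.
- l (uid=9, tag=GN) pairs with 1 row(s) of r.
- l (uid=5, tag=GN) pairs with 1 row(s) of r.
- l (uid=8, tag=BQ) has no partner → excluded.
- l (uid=3, tag=BQ) has no partner → excluded.
- l (uid=7, tag=BQ) has no partner → excluded.
- l (uid=5, tag=BQ) pairs with 1 row(s) of r.
- l (uid=8, tag=GN) has no partner → excluded.
Total: 3 rows.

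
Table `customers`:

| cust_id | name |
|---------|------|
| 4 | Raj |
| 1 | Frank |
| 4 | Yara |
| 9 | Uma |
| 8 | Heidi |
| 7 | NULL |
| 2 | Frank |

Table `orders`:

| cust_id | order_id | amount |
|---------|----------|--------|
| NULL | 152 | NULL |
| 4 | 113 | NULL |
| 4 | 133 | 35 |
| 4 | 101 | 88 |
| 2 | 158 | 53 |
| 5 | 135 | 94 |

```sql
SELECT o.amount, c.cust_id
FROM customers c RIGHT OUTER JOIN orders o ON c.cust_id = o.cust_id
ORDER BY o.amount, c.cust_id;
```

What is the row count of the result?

RIGHT JOIN keeps every row from `orders`; unmatched rows get NULL for `customers`'s columns.
Matching on c.cust_id = o.cust_id. A NULL in a compared column never satisfies the condition.
Matched pairs: 7; unmatched o rows kept: 2.
Total: 7 matched + 2 padded = 9 rows.

9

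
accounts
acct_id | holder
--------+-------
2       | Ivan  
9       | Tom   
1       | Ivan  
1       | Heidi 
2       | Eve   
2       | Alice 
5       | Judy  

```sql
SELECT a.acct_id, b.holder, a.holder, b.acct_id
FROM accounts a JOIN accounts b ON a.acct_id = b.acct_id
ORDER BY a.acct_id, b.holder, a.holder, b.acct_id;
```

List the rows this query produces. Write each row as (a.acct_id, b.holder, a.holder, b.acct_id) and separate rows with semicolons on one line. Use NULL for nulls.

(1, Heidi, Heidi, 1); (1, Heidi, Ivan, 1); (1, Ivan, Heidi, 1); (1, Ivan, Ivan, 1); (2, Alice, Alice, 2); (2, Alice, Eve, 2); (2, Alice, Ivan, 2); (2, Eve, Alice, 2); (2, Eve, Eve, 2); (2, Eve, Ivan, 2); (2, Ivan, Alice, 2); (2, Ivan, Eve, 2); (2, Ivan, Ivan, 2); (5, Judy, Judy, 5); (9, Tom, Tom, 9)

INNER JOIN keeps only pairs where the ON condition holds.
Matching on a.acct_id = b.acct_id.
- a row (acct_id=2): matches 3 b row(s) → 3 output row(s).
- a row (acct_id=9): matches 1 b row(s) → 1 output row(s).
- a row (acct_id=1): matches 2 b row(s) → 2 output row(s).
- a row (acct_id=1): matches 2 b row(s) → 2 output row(s).
- a row (acct_id=2): matches 3 b row(s) → 3 output row(s).
- a row (acct_id=2): matches 3 b row(s) → 3 output row(s).
- a row (acct_id=5): matches 1 b row(s) → 1 output row(s).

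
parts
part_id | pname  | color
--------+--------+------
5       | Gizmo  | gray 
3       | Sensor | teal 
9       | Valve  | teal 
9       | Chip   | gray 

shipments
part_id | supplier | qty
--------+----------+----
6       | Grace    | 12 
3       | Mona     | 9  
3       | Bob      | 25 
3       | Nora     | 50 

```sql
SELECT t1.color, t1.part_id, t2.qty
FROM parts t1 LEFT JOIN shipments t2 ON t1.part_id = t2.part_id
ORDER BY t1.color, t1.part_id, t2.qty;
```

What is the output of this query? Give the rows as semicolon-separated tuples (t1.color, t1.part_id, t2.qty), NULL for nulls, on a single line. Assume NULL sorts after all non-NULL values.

(gray, 5, NULL); (gray, 9, NULL); (teal, 3, 9); (teal, 3, 25); (teal, 3, 50); (teal, 9, NULL)

LEFT JOIN keeps every row from `parts`; unmatched rows get NULL for `shipments`'s columns.
Matching on t1.part_id = t2.part_id.
- t1 (part_id=5) has no partner → padded with NULL.
- t1 (part_id=3) pairs with 3 row(s) of t2.
- t1 (part_id=9) has no partner → padded with NULL.
- t1 (part_id=9) has no partner → padded with NULL.
After projecting and ordering:
t1.color | t1.part_id | t2.qty
gray | 5 | NULL
gray | 9 | NULL
teal | 3 | 9
teal | 3 | 25
teal | 3 | 50
teal | 9 | NULL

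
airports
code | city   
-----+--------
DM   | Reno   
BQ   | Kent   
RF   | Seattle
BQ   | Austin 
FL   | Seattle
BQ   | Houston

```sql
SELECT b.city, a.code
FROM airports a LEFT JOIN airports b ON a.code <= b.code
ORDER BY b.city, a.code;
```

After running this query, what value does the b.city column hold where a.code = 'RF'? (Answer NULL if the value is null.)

Seattle

LEFT JOIN keeps every row from `airports a`; unmatched rows get NULL for `airports b`'s columns.
Matching on a.code <= b.code.
- a[0] code=DM → 3 match(es) in b → 3 row(s).
- a[1] code=BQ → 6 match(es) in b → 6 row(s).
- a[2] code=RF → 1 match(es) in b → 1 row(s).
- a[3] code=BQ → 6 match(es) in b → 6 row(s).
- a[4] code=FL → 2 match(es) in b → 2 row(s).
- a[5] code=BQ → 6 match(es) in b → 6 row(s).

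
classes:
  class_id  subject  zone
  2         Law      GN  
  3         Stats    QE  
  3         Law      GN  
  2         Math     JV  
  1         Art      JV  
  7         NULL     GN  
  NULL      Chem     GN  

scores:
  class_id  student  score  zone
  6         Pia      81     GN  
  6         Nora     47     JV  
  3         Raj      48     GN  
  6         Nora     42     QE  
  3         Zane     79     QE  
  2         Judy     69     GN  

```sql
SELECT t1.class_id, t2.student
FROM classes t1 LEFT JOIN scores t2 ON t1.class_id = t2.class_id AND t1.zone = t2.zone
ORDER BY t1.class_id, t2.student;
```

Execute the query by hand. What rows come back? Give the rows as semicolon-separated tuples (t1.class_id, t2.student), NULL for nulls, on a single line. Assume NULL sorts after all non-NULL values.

LEFT JOIN keeps every row from `classes`; unmatched rows get NULL for `scores`'s columns.
Matching on t1.class_id = t2.class_id AND t1.zone = t2.zone. A NULL in a compared column never satisfies the condition.
Matched pairs: 3; unmatched t1 rows kept: 4.

(1, NULL); (2, Judy); (2, NULL); (3, Raj); (3, Zane); (7, NULL); (NULL, NULL)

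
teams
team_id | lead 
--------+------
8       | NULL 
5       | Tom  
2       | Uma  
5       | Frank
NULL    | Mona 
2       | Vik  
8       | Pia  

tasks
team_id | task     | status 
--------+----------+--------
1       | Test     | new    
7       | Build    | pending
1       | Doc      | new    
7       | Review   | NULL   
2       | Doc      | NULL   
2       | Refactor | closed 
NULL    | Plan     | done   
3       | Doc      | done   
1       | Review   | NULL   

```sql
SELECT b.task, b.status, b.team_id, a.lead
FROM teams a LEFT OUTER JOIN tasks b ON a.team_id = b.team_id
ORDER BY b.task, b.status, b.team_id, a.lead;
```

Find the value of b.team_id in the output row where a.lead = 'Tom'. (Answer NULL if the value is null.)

NULL

LEFT JOIN keeps every row from `teams`; unmatched rows get NULL for `tasks`'s columns.
Matching on a.team_id = b.team_id. A NULL in a compared column never satisfies the condition.
- team_id=8: no b row matches, row kept with b columns NULL.
- team_id=5: no b row matches, row kept with b columns NULL.
- team_id=2: 2 matching b row(s), so 2 row(s) emitted.
- team_id=5: no b row matches, row kept with b columns NULL.
- team_id=NULL: no b row matches, row kept with b columns NULL.
- team_id=2: 2 matching b row(s), so 2 row(s) emitted.
- team_id=8: no b row matches, row kept with b columns NULL.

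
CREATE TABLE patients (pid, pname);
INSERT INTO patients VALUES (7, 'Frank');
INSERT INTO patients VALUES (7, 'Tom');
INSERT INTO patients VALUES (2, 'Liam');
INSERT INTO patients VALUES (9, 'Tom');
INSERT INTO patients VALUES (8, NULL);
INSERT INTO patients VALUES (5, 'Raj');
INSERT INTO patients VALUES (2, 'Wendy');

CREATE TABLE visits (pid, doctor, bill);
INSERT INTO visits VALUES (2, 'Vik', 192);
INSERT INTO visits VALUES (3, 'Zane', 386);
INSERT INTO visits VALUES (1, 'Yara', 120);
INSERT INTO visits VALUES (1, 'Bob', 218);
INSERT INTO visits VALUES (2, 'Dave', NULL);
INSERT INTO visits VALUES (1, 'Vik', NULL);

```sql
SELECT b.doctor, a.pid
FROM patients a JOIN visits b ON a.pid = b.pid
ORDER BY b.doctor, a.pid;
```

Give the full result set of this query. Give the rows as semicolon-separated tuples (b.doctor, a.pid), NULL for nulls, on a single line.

INNER JOIN keeps only pairs where the ON condition holds.
Matching on a.pid = b.pid.
- a (pid=7) has no partner → excluded.
- a (pid=7) has no partner → excluded.
- a (pid=2) pairs with 2 row(s) of b.
- a (pid=9) has no partner → excluded.
- a (pid=8) has no partner → excluded.
- a (pid=5) has no partner → excluded.
- a (pid=2) pairs with 2 row(s) of b.
After projecting and ordering:
b.doctor | a.pid
Dave | 2
Dave | 2
Vik | 2
Vik | 2

(Dave, 2); (Dave, 2); (Vik, 2); (Vik, 2)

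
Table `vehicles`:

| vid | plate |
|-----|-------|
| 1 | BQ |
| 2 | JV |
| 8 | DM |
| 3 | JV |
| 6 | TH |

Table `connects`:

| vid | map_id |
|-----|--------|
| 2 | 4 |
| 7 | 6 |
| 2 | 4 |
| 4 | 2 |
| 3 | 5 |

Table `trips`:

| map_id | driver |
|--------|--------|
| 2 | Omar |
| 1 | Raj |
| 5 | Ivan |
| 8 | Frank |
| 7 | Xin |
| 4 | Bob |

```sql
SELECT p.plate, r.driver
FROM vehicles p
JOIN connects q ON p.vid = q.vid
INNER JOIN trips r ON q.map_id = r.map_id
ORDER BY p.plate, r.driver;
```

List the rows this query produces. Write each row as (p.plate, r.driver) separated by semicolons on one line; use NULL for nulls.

Step 1 — p INNER JOIN q on vid → 3 row(s).
Then INNER JOIN `trips r` on map_id: keep only rows whose q.map_id appears in r.

(JV, Bob); (JV, Bob); (JV, Ivan)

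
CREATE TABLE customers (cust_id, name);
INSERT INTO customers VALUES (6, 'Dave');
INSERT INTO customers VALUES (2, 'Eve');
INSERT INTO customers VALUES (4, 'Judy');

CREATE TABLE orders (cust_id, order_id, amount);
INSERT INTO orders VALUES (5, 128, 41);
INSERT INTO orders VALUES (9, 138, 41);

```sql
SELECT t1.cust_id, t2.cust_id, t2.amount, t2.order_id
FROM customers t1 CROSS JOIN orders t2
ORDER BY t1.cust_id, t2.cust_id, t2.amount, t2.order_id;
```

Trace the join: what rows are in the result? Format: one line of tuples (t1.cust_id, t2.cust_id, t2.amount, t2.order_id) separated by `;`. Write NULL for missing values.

(2, 5, 41, 128); (2, 9, 41, 138); (4, 5, 41, 128); (4, 9, 41, 138); (6, 5, 41, 128); (6, 9, 41, 138)

CROSS JOIN pairs every row of `customers` with every row of `orders`: 3 × 2 = 6 rows.
After projecting and ordering:
t1.cust_id | t2.cust_id | t2.amount | t2.order_id
2 | 5 | 41 | 128
2 | 9 | 41 | 138
4 | 5 | 41 | 128
4 | 9 | 41 | 138
6 | 5 | 41 | 128
6 | 9 | 41 | 138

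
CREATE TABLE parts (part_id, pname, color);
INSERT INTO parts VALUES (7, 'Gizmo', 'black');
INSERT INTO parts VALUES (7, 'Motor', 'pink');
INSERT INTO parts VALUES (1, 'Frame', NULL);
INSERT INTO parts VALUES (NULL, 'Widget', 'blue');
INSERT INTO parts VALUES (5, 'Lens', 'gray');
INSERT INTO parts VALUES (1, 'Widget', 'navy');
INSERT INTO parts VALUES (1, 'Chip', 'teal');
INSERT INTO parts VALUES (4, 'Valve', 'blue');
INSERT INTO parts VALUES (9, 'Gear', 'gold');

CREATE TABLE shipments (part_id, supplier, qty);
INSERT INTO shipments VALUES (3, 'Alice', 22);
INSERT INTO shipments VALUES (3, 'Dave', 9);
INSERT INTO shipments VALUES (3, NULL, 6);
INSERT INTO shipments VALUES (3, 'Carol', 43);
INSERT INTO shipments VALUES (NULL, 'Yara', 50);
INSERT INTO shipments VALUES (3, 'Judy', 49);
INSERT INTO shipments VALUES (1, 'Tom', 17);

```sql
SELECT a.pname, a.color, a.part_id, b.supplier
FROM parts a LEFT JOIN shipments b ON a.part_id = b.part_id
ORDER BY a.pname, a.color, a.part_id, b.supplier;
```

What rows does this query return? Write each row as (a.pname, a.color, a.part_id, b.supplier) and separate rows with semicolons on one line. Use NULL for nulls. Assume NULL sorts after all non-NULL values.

(Chip, teal, 1, Tom); (Frame, NULL, 1, Tom); (Gear, gold, 9, NULL); (Gizmo, black, 7, NULL); (Lens, gray, 5, NULL); (Motor, pink, 7, NULL); (Valve, blue, 4, NULL); (Widget, blue, NULL, NULL); (Widget, navy, 1, Tom)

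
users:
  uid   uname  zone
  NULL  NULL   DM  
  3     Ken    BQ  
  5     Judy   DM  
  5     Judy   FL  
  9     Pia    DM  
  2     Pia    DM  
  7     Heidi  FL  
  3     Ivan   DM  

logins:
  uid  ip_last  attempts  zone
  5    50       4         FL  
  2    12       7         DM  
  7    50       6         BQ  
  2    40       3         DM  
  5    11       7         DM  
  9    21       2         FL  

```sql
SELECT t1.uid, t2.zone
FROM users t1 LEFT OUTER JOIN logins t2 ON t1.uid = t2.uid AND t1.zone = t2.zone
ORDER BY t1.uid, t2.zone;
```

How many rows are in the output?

LEFT JOIN keeps every row from `users`; unmatched rows get NULL for `logins`'s columns.
Matching on t1.uid = t2.uid AND t1.zone = t2.zone. A NULL in a compared column never satisfies the condition.
Matched pairs: 4; unmatched t1 rows kept: 5.
Total: 4 matched + 5 padded = 9 rows.

9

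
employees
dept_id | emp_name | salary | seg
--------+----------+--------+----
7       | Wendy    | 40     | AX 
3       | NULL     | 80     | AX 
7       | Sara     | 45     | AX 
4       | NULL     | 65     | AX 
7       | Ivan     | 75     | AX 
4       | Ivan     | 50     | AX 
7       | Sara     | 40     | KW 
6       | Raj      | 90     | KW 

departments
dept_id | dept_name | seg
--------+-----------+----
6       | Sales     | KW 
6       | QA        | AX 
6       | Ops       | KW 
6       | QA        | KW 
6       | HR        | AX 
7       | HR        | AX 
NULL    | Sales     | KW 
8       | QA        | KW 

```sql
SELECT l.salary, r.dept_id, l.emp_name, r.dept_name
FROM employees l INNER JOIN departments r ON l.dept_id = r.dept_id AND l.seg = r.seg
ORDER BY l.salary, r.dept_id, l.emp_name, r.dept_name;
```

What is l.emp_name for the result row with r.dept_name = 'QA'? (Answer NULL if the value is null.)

INNER JOIN keeps only pairs where the ON condition holds.
Matching on l.dept_id = r.dept_id AND l.seg = r.seg. A NULL in a compared column never satisfies the condition.
- l[0] dept_id=7, seg=AX → 1 match(es) in r → 1 row(s).
- l[1] dept_id=3, seg=AX → no match; dropped.
- l[2] dept_id=7, seg=AX → 1 match(es) in r → 1 row(s).
- l[3] dept_id=4, seg=AX → no match; dropped.
- l[4] dept_id=7, seg=AX → 1 match(es) in r → 1 row(s).
- l[5] dept_id=4, seg=AX → no match; dropped.
- l[6] dept_id=7, seg=KW → no match; dropped.
- l[7] dept_id=6, seg=KW → 3 match(es) in r → 3 row(s).

Raj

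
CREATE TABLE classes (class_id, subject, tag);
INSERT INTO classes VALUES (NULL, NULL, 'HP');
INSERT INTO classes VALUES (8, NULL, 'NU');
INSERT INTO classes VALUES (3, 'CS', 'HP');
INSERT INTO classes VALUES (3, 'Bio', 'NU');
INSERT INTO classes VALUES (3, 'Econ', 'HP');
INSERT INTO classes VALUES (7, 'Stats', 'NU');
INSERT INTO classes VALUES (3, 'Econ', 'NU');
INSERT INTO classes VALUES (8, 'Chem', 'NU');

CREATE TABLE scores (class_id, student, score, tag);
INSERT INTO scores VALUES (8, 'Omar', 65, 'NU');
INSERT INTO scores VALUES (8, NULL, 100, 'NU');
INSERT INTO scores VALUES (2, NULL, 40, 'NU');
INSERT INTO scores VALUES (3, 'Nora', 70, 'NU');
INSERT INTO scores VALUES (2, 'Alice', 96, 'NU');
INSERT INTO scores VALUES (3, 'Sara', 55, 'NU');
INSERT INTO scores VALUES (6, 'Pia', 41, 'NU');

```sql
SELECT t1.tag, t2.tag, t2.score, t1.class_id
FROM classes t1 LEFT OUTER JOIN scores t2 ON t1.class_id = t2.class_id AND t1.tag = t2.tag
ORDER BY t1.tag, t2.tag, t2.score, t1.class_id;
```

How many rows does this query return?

12

LEFT JOIN keeps every row from `classes`; unmatched rows get NULL for `scores`'s columns.
Matching on t1.class_id = t2.class_id AND t1.tag = t2.tag. A NULL in a compared column never satisfies the condition.
- t1[0] class_id=NULL, tag=HP → no match; kept with NULLs on the t2 side.
- t1[1] class_id=8, tag=NU → 2 match(es) in t2 → 2 row(s).
- t1[2] class_id=3, tag=HP → no match; kept with NULLs on the t2 side.
- t1[3] class_id=3, tag=NU → 2 match(es) in t2 → 2 row(s).
- t1[4] class_id=3, tag=HP → no match; kept with NULLs on the t2 side.
- t1[5] class_id=7, tag=NU → no match; kept with NULLs on the t2 side.
- t1[6] class_id=3, tag=NU → 2 match(es) in t2 → 2 row(s).
- t1[7] class_id=8, tag=NU → 2 match(es) in t2 → 2 row(s).
Total: 8 matched + 4 padded = 12 rows.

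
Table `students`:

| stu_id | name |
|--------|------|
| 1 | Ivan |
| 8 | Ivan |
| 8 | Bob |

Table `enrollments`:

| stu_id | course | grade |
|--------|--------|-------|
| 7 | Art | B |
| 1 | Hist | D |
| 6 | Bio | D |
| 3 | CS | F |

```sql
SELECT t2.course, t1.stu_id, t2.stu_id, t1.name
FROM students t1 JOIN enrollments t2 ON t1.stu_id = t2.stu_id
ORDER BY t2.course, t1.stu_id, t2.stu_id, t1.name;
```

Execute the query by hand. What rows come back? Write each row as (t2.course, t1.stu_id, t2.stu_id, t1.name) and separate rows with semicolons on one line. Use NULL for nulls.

(Hist, 1, 1, Ivan)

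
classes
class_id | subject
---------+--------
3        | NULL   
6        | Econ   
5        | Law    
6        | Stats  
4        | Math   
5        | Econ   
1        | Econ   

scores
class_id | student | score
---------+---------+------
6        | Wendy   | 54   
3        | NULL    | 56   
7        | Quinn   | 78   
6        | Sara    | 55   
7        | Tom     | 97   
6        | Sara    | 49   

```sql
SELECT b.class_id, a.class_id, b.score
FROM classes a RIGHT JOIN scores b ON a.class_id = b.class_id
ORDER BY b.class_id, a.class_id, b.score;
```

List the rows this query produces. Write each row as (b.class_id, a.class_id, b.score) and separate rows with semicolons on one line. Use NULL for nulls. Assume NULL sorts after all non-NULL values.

RIGHT JOIN keeps every row from `scores`; unmatched rows get NULL for `classes`'s columns.
Matching on a.class_id = b.class_id.
- class_id=3: 1 matching b row(s), so 1 row(s) emitted.
- class_id=6: 3 matching b row(s), so 3 row(s) emitted.
- class_id=5: no matching b row.
- class_id=6: 3 matching b row(s), so 3 row(s) emitted.
- class_id=4: no matching b row.
- class_id=5: no matching b row.
- class_id=1: no matching b row.
- 2 b row(s) had no a match → kept, a columns NULL.
After projecting and ordering:
b.class_id | a.class_id | b.score
3 | 3 | 56
6 | 6 | 49
6 | 6 | 49
6 | 6 | 54
6 | 6 | 54
6 | 6 | 55
6 | 6 | 55
7 | NULL | 78
7 | NULL | 97

(3, 3, 56); (6, 6, 49); (6, 6, 49); (6, 6, 54); (6, 6, 54); (6, 6, 55); (6, 6, 55); (7, NULL, 78); (7, NULL, 97)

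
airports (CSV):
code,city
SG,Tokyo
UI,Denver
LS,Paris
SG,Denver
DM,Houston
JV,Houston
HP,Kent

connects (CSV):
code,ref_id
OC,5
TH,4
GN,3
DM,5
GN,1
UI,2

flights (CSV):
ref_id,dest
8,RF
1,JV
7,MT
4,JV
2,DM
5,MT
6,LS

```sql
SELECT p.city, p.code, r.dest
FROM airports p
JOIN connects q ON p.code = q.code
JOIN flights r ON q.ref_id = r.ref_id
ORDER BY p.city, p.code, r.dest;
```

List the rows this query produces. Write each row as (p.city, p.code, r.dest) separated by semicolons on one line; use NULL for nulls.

(Denver, UI, DM); (Houston, DM, MT)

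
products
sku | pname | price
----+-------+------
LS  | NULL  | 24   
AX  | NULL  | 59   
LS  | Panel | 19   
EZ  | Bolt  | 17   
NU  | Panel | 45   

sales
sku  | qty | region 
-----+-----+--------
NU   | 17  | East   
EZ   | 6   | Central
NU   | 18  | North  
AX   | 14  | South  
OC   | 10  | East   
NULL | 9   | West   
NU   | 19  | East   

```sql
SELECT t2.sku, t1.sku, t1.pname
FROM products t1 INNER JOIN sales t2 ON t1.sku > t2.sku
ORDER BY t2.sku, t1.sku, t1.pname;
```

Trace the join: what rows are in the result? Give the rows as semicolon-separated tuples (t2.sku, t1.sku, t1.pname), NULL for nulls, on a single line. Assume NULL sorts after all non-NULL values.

(AX, EZ, Bolt); (AX, LS, Panel); (AX, LS, NULL); (AX, NU, Panel); (EZ, LS, Panel); (EZ, LS, NULL); (EZ, NU, Panel)

INNER JOIN keeps only pairs where the ON condition holds.
Matching on t1.sku > t2.sku. A NULL in a compared column never satisfies the condition.
- sku=LS: 2 matching t2 row(s), so 2 row(s) emitted.
- sku=AX: no matching t2 row, dropped.
- sku=LS: 2 matching t2 row(s), so 2 row(s) emitted.
- sku=EZ: 1 matching t2 row(s), so 1 row(s) emitted.
- sku=NU: 2 matching t2 row(s), so 2 row(s) emitted.
After projecting and ordering:
t2.sku | t1.sku | t1.pname
AX | EZ | Bolt
AX | LS | Panel
AX | LS | NULL
AX | NU | Panel
EZ | LS | Panel
EZ | LS | NULL
EZ | NU | Panel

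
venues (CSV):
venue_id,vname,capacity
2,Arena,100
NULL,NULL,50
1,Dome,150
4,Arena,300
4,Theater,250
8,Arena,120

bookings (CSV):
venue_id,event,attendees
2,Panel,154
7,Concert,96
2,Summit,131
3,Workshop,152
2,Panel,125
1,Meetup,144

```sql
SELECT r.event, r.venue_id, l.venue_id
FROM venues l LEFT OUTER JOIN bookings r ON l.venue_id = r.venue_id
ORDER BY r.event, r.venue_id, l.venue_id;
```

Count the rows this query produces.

8

LEFT JOIN keeps every row from `venues`; unmatched rows get NULL for `bookings`'s columns.
Matching on l.venue_id = r.venue_id. A NULL in a compared column never satisfies the condition.
- l (venue_id=2) pairs with 3 row(s) of r.
- l (venue_id=NULL) has no partner → padded with NULL.
- l (venue_id=1) pairs with 1 row(s) of r.
- l (venue_id=4) has no partner → padded with NULL.
- l (venue_id=4) has no partner → padded with NULL.
- l (venue_id=8) has no partner → padded with NULL.
Total: 4 matched + 4 padded = 8 rows.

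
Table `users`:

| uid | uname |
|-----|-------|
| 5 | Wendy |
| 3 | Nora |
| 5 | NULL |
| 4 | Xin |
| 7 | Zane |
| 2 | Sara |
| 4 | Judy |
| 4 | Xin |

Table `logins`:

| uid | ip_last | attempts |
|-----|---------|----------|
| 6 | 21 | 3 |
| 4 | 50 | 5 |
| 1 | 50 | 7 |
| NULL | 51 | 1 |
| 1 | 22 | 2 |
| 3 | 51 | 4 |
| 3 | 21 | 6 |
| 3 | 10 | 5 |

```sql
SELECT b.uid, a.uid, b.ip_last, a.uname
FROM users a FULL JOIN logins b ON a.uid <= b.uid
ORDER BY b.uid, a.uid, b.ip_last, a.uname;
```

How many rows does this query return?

FULL OUTER JOIN keeps every row from both sides; unmatched rows get NULL for the other side's columns.
Matching on a.uid <= b.uid. A NULL in a compared column never satisfies the condition.
- a row (uid=5): matches 1 b row(s) → 1 output row(s).
- a row (uid=3): matches 5 b row(s) → 5 output row(s).
- a row (uid=5): matches 1 b row(s) → 1 output row(s).
- a row (uid=4): matches 2 b row(s) → 2 output row(s).
- a row (uid=7): no match → kept, b columns NULL.
- a row (uid=2): matches 5 b row(s) → 5 output row(s).
- a row (uid=4): matches 2 b row(s) → 2 output row(s).
- a row (uid=4): matches 2 b row(s) → 2 output row(s).
- plus 3 unmatched b row(s), each kept with NULL a columns.
Total: 18 matched + 4 padded = 22 rows.

22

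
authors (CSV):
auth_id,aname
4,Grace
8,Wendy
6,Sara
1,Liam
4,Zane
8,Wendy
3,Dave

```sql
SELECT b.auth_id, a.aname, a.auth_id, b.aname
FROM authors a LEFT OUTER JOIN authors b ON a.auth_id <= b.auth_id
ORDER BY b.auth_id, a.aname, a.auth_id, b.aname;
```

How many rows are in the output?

30

LEFT JOIN keeps every row from `authors a`; unmatched rows get NULL for `authors b`'s columns.
Matching on a.auth_id <= b.auth_id.
- auth_id=4: 5 matching b row(s), so 5 row(s) emitted.
- auth_id=8: 2 matching b row(s), so 2 row(s) emitted.
- auth_id=6: 3 matching b row(s), so 3 row(s) emitted.
- auth_id=1: 7 matching b row(s), so 7 row(s) emitted.
- auth_id=4: 5 matching b row(s), so 5 row(s) emitted.
- auth_id=8: 2 matching b row(s), so 2 row(s) emitted.
- auth_id=3: 6 matching b row(s), so 6 row(s) emitted.
Total: 30 rows.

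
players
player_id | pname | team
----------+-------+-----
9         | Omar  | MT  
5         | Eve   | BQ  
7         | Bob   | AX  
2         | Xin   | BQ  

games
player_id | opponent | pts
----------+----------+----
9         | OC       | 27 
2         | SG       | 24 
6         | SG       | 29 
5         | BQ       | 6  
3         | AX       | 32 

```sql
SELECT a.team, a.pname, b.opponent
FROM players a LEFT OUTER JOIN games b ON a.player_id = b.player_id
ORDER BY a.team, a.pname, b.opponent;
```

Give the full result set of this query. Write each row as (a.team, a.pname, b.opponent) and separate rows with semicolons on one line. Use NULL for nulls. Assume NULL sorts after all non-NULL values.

(AX, Bob, NULL); (BQ, Eve, BQ); (BQ, Xin, SG); (MT, Omar, OC)

LEFT JOIN keeps every row from `players`; unmatched rows get NULL for `games`'s columns.
Matching on a.player_id = b.player_id.
- player_id=9: 1 matching b row(s), so 1 row(s) emitted.
- player_id=5: 1 matching b row(s), so 1 row(s) emitted.
- player_id=7: no b row matches, row kept with b columns NULL.
- player_id=2: 1 matching b row(s), so 1 row(s) emitted.
After projecting and ordering:
a.team | a.pname | b.opponent
AX | Bob | NULL
BQ | Eve | BQ
BQ | Xin | SG
MT | Omar | OC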